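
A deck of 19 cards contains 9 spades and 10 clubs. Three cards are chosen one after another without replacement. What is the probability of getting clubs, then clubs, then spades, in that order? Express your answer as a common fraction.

Each draw changes the counts, so multiply the conditional probabilities along the sequence:
P = 10/19 × 9/18 × 9/17 = 810/5814 = 45/323.

45/323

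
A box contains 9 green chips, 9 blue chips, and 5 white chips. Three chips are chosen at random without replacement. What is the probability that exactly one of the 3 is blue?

One ordering (blue drawn first) has probability 9/23 × 14/22 × 13/21 = 1638/10626 = 39/253.
There are C(3,1) = 3 such orderings, each equally likely, so P = 3 × 39/253 = 117/253.

117/253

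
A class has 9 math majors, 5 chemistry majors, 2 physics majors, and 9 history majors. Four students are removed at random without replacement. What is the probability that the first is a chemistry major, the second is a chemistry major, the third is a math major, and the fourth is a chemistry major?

9/5060

Each draw changes the counts, so multiply the conditional probabilities along the sequence:
P = 5/25 × 4/24 × 9/23 × 3/22 = 540/303600 = 9/5060.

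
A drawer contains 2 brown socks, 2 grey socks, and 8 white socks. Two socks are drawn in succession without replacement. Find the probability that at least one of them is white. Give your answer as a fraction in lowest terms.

10/11

P(no white) = 4/12 × 3/11 = 12/132 = 1/11.
P(at least one) = 1 − 1/11 = 10/11.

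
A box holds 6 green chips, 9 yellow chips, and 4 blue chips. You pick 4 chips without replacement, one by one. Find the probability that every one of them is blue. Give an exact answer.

P(every draw is blue) = 4/19 × 3/18 × 2/17 × 1/16 = 24/93024 = 1/3876.

1/3876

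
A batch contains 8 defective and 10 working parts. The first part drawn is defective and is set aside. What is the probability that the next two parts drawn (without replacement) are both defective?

After the first draw, 7 of the remaining 17 parts are defective.
P = 7/17 × 6/16 = 42/272 = 21/136.

21/136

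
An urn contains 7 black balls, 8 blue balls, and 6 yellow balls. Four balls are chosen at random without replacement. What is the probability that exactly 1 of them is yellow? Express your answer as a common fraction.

One ordering (yellow drawn first) has probability 6/21 × 15/20 × 14/19 × 13/18 = 16380/143640 = 13/114.
There are C(4,1) = 4 such orderings, each equally likely, so P = 4 × 13/114 = 26/57.

26/57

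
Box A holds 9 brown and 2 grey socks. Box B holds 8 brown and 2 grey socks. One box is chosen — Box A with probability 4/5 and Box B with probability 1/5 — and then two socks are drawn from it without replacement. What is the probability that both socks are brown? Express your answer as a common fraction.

From Box A: P(both brown) = (9/11)(8/10) = 36/55.
From Box B: P(both brown) = (8/10)(7/9) = 28/45.
Total probability = (4/5)(36/55) + (1/5)(28/45) = 1604/2475.

1604/2475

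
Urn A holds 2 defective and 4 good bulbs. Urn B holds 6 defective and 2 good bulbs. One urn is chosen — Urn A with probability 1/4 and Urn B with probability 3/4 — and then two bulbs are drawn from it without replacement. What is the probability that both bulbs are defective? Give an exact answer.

703/1680

From Urn A: P(both defective) = (2/6)(1/5) = 1/15.
From Urn B: P(both defective) = (6/8)(5/7) = 15/28.
Total probability = (1/4)(1/15) + (3/4)(15/28) = 703/1680.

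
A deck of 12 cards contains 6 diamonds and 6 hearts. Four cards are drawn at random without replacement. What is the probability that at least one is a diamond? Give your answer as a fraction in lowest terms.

P(no diamonds) = 6/12 × 5/11 × 4/10 × 3/9 = 360/11880 = 1/33.
P(at least one) = 1 − 1/33 = 32/33.

32/33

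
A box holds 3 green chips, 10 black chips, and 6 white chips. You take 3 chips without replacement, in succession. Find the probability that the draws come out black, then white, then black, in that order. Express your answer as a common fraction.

Chain rule:
P = 10/19 × 6/18 × 9/17 = 540/5814 = 30/323.

30/323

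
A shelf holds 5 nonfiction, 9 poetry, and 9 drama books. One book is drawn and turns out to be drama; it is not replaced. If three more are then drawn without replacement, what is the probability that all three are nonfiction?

1/154

With the first book removed, 5 nonfiction remain out of 22.
P = 5/22 × 4/21 × 3/20 = 60/9240 = 1/154.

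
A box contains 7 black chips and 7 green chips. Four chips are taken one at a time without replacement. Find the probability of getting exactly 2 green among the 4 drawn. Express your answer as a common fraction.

One ordering (green drawn first) has probability 7/14 × 6/13 × 7/12 × 6/11 = 1764/24024 = 21/286.
There are C(4,2) = 6 such orderings, each equally likely, so P = 6 × 21/286 = 63/143.

63/143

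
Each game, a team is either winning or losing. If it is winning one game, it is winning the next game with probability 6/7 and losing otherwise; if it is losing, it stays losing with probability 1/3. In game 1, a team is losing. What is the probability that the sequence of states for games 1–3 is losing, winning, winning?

Game 1 is given. For each transition, use the conditional probability from the current state:
P(winning | losing) = 2/3; P(winning | winning) = 6/7.
P = 2/3 × 6/7 = 12/21 = 4/7.

4/7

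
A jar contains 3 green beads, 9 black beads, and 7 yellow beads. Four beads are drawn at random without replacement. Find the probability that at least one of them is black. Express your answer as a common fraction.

P(no black) = 10/19 × 9/18 × 8/17 × 7/16 = 5040/93024 = 35/646.
P(at least one) = 1 − 35/646 = 611/646.

611/646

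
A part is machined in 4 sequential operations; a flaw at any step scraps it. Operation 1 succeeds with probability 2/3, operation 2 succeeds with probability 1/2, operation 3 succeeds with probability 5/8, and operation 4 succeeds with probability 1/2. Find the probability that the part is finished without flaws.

The events are sequential, so multiply the conditional probabilities:
P = 2/3 × 1/2 × 5/8 × 1/2 = 10/96 = 5/48.

5/48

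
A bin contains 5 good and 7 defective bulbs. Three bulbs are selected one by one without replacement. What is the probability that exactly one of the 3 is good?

One ordering (good drawn first) has probability 5/12 × 7/11 × 6/10 = 210/1320 = 7/44.
There are C(3,1) = 3 such orderings, each equally likely, so P = 3 × 7/44 = 21/44.

21/44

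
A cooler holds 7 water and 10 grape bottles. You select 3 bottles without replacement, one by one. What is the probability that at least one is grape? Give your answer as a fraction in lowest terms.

129/136

P(no grape) = 7/17 × 6/16 × 5/15 = 210/4080 = 7/136.
P(at least one) = 1 − 7/136 = 129/136.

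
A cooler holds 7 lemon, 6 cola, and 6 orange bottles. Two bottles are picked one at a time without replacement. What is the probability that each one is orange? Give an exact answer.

5/57

P = 6/19 × 5/18 = 30/342 = 5/57.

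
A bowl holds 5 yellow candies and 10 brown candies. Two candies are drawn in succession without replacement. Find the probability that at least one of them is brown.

19/21

P(no brown) = 5/15 × 4/14 = 20/210 = 2/21.
P(at least one) = 1 − 2/21 = 19/21.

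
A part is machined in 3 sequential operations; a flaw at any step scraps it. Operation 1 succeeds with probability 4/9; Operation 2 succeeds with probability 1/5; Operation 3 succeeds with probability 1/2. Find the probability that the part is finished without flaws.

The events are sequential, so multiply the conditional probabilities:
P = 4/9 × 1/5 × 1/2 = 4/90 = 2/45.

2/45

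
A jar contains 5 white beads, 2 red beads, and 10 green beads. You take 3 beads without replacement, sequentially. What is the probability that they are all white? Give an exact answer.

P(all white) = 5/17 × 4/16 × 3/15 = 60/4080 = 1/68.

1/68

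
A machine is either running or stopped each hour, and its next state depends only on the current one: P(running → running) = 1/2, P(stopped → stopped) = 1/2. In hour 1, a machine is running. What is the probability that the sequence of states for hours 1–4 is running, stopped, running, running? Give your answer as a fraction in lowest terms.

1/8

Hour 1 is given. For each transition, use the conditional probability from the current state:
P(stopped | running) = 1/2; P(running | stopped) = 1/2; P(running | running) = 1/2.
P = 1/2 × 1/2 × 1/2 = 1/8.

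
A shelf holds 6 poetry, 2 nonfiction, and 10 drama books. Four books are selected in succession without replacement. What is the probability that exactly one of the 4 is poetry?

22/51

One ordering (poetry drawn first) has probability 6/18 × 12/17 × 11/16 × 10/15 = 7920/73440 = 11/102.
There are C(4,1) = 4 such orderings, each equally likely, so P = 4 × 11/102 = 22/51.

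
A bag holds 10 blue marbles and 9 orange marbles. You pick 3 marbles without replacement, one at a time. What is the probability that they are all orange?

P(every draw is orange) = 9/19 × 8/18 × 7/17 = 504/5814 = 28/323.

28/323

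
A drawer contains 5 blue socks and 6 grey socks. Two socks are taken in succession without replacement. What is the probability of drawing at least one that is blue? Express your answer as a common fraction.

P(no blue) = 6/11 × 5/10 = 30/110 = 3/11.
P(at least one) = 1 − 3/11 = 8/11.

8/11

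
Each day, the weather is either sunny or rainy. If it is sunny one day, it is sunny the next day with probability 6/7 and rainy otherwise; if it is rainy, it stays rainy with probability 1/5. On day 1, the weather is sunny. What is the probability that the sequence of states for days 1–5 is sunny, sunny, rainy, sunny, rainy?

Day 1 is given. For each transition, use the conditional probability from the current state:
P(sunny | sunny) = 6/7; P(rainy | sunny) = 1/7; P(sunny | rainy) = 4/5; P(rainy | sunny) = 1/7.
P = 6/7 × 1/7 × 4/5 × 1/7 = 24/1715.

24/1715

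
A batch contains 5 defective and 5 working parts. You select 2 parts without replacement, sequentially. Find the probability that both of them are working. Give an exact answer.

P(all working) = 5/10 × 4/9 = 20/90 = 2/9.

2/9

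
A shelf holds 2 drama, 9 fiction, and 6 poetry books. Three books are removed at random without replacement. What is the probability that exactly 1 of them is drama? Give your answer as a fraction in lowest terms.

One ordering (drama drawn first) has probability 2/17 × 15/16 × 14/15 = 420/4080 = 7/68.
There are C(3,1) = 3 such orderings, each equally likely, so P = 3 × 7/68 = 21/68.

21/68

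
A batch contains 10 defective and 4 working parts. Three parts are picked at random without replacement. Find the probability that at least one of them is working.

61/91

P(no working) = 10/14 × 9/13 × 8/12 = 720/2184 = 30/91.
P(at least one) = 1 − 30/91 = 61/91.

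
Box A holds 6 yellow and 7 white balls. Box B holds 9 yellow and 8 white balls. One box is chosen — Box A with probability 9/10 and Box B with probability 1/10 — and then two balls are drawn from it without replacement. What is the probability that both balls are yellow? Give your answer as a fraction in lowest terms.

From Box A: P(both yellow) = (6/13)(5/12) = 5/26.
From Box B: P(both yellow) = (9/17)(8/16) = 9/34.
Total probability = (9/10)(5/26) + (1/10)(9/34) = 441/2210.

441/2210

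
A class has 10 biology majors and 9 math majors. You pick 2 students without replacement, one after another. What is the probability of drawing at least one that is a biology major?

P(no biology majors) = 9/19 × 8/18 = 72/342 = 4/19.
P(at least one) = 1 − 4/19 = 15/19.

15/19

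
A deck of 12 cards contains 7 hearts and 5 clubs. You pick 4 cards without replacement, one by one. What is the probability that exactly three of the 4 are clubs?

14/99

One ordering (clubs drawn first) has probability 5/12 × 4/11 × 3/10 × 7/9 = 420/11880 = 7/198.
There are C(4,3) = 4 such orderings, each equally likely, so P = 4 × 7/198 = 14/99.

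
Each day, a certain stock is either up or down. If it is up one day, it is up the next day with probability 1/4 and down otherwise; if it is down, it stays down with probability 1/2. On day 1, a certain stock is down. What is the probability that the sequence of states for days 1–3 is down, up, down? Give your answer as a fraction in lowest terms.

3/8

Day 1 is given. For each transition, use the conditional probability from the current state:
P(up | down) = 1/2; P(down | up) = 3/4.
P = 1/2 × 3/4 = 3/8.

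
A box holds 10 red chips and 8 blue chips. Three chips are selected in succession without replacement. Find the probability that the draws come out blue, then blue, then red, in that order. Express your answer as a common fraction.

Each draw changes the counts, so multiply the conditional probabilities along the sequence:
P = 8/18 × 7/17 × 10/16 = 560/4896 = 35/306.

35/306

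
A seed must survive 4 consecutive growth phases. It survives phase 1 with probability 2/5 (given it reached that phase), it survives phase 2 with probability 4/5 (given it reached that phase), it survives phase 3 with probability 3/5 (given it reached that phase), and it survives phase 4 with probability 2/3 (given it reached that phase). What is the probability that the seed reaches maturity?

16/125

The events are sequential, so multiply the conditional probabilities:
P = 2/5 × 4/5 × 3/5 × 2/3 = 48/375 = 16/125.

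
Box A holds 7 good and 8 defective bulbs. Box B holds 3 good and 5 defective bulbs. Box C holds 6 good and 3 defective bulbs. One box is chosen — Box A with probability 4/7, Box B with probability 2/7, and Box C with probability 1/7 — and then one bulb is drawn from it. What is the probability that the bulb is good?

197/420

From Box A: P(good) = 7/15.
From Box B: P(good) = 3/8.
From Box C: P(good) = 6/9.
Total probability = (4/7)(7/15) + (2/7)(3/8) + (1/7)(6/9) = 197/420.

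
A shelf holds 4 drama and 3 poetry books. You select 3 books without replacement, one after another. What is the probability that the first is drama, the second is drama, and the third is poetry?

6/35

Chain rule:
P = 4/7 × 3/6 × 3/5 = 36/210 = 6/35.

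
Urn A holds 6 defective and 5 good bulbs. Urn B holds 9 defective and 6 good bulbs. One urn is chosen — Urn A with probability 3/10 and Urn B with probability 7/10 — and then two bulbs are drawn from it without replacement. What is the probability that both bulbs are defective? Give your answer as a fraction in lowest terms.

177/550

From Urn A: P(both defective) = (6/11)(5/10) = 3/11.
From Urn B: P(both defective) = (9/15)(8/14) = 12/35.
Total probability = (3/10)(3/11) + (7/10)(12/35) = 177/550.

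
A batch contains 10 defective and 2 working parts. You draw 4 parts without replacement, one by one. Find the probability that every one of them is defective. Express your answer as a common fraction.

14/33

P(all defective) = 10/12 × 9/11 × 8/10 × 7/9 = 5040/11880 = 14/33.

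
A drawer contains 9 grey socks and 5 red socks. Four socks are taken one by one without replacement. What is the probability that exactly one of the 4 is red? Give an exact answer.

One ordering (red drawn first) has probability 5/14 × 9/13 × 8/12 × 7/11 = 2520/24024 = 15/143.
There are C(4,1) = 4 such orderings, each equally likely, so P = 4 × 15/143 = 60/143.

60/143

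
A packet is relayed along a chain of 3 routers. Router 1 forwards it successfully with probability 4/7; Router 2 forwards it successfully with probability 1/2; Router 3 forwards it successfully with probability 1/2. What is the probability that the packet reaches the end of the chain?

1/7

Multiplying along the chain,
P = 4/7 × 1/2 × 1/2 = 4/28 = 1/7.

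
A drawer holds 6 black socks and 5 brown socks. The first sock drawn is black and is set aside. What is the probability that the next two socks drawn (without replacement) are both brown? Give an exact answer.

After the first draw, 5 of the remaining 10 socks are brown.
P = 5/10 × 4/9 = 20/90 = 2/9.

2/9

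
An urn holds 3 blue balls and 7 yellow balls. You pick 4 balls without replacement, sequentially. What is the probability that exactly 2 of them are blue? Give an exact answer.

One ordering (blue drawn first) has probability 3/10 × 2/9 × 7/8 × 6/7 = 252/5040 = 1/20.
There are C(4,2) = 6 such orderings, each equally likely, so P = 6 × 1/20 = 3/10.

3/10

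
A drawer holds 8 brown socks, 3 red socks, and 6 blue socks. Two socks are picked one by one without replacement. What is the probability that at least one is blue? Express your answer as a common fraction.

P(no blue) = 11/17 × 10/16 = 110/272 = 55/136.
P(at least one) = 1 − 55/136 = 81/136.

81/136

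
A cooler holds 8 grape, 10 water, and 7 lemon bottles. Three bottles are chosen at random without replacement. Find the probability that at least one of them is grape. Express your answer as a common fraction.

81/115

P(no grape) = 17/25 × 16/24 × 15/23 = 4080/13800 = 34/115.
P(at least one) = 1 − 34/115 = 81/115.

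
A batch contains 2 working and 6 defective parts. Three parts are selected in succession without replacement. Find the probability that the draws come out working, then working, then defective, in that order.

Each draw changes the counts, so multiply the conditional probabilities along the sequence:
P = 2/8 × 1/7 × 6/6 = 12/336 = 1/28.

1/28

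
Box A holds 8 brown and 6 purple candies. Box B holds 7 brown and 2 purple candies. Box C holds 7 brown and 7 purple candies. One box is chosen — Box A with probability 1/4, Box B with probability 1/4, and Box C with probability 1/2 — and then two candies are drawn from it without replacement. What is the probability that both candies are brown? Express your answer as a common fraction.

211/624

From Box A: P(both brown) = (8/14)(7/13) = 4/13.
From Box B: P(both brown) = (7/9)(6/8) = 7/12.
From Box C: P(both brown) = (7/14)(6/13) = 3/13.
Total probability = (1/4)(4/13) + (1/4)(7/12) + (1/2)(3/13) = 211/624.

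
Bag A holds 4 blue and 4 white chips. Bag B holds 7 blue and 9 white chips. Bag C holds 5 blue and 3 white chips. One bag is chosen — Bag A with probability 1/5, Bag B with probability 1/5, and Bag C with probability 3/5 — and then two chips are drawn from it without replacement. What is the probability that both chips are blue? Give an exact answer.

409/1400

From Bag A: P(both blue) = (4/8)(3/7) = 3/14.
From Bag B: P(both blue) = (7/16)(6/15) = 7/40.
From Bag C: P(both blue) = (5/8)(4/7) = 5/14.
Total probability = (1/5)(3/14) + (1/5)(7/40) + (3/5)(5/14) = 409/1400.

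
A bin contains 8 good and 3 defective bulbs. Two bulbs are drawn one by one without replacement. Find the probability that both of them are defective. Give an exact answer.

P = 3/11 × 2/10 = 6/110 = 3/55.

3/55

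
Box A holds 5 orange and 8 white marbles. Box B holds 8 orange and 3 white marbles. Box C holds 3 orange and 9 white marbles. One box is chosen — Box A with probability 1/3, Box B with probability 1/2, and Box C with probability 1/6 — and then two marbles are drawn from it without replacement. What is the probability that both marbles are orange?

7847/25740

From Box A: P(both orange) = (5/13)(4/12) = 5/39.
From Box B: P(both orange) = (8/11)(7/10) = 28/55.
From Box C: P(both orange) = (3/12)(2/11) = 1/22.
Total probability = (1/3)(5/39) + (1/2)(28/55) + (1/6)(1/22) = 7847/25740.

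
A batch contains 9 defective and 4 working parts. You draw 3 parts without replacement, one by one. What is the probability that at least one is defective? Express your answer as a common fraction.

141/143

P(no defective) = 4/13 × 3/12 × 2/11 = 24/1716 = 2/143.
P(at least one) = 1 − 2/143 = 141/143.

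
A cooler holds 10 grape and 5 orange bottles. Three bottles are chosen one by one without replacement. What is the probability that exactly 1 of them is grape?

One ordering (grape drawn first) has probability 10/15 × 5/14 × 4/13 = 200/2730 = 20/273.
There are C(3,1) = 3 such orderings, each equally likely, so P = 3 × 20/273 = 20/91.

20/91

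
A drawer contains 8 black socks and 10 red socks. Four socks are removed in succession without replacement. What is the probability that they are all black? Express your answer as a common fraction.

P = 8/18 × 7/17 × 6/16 × 5/15 = 1680/73440 = 7/306.

7/306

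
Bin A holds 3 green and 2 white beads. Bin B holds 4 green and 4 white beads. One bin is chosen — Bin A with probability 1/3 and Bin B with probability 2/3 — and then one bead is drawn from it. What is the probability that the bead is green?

From Bin A: P(green) = 3/5.
From Bin B: P(green) = 4/8.
Total probability = (1/3)(3/5) + (2/3)(4/8) = 8/15.

8/15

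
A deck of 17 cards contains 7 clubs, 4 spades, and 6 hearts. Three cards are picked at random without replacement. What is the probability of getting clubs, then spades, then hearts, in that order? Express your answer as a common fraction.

7/170

Chain rule:
P = 7/17 × 4/16 × 6/15 = 168/4080 = 7/170.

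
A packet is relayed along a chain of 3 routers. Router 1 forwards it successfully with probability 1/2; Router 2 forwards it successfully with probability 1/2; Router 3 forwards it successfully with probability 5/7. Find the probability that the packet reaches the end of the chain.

5/28

The events are sequential, so multiply the conditional probabilities:
P = 1/2 × 1/2 × 5/7 = 5/28.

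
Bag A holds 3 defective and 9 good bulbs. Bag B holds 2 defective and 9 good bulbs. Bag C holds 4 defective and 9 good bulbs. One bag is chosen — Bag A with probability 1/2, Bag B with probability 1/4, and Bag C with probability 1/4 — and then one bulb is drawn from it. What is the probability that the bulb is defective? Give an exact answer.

283/1144

From Bag A: P(defective) = 3/12.
From Bag B: P(defective) = 2/11.
From Bag C: P(defective) = 4/13.
Total probability = (1/2)(3/12) + (1/4)(2/11) + (1/4)(4/13) = 283/1144.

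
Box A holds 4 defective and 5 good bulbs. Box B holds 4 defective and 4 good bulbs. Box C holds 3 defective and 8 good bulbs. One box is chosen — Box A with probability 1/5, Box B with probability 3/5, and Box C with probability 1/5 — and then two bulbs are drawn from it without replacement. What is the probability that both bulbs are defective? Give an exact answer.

998/5775

From Box A: P(both defective) = (4/9)(3/8) = 1/6.
From Box B: P(both defective) = (4/8)(3/7) = 3/14.
From Box C: P(both defective) = (3/11)(2/10) = 3/55.
Total probability = (1/5)(1/6) + (3/5)(3/14) + (1/5)(3/55) = 998/5775.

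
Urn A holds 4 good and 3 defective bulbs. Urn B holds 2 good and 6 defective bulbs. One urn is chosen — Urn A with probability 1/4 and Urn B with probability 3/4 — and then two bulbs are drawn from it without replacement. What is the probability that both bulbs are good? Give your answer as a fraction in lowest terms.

From Urn A: P(both good) = (4/7)(3/6) = 2/7.
From Urn B: P(both good) = (2/8)(1/7) = 1/28.
Total probability = (1/4)(2/7) + (3/4)(1/28) = 11/112.

11/112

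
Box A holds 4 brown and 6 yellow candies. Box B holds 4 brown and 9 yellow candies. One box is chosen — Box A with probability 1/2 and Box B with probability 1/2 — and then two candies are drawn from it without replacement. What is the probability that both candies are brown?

From Box A: P(both brown) = (4/10)(3/9) = 2/15.
From Box B: P(both brown) = (4/13)(3/12) = 1/13.
Total probability = (1/2)(2/15) + (1/2)(1/13) = 41/390.

41/390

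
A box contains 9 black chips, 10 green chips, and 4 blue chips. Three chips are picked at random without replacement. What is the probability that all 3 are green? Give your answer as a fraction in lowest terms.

P(all green) = 10/23 × 9/22 × 8/21 = 720/10626 = 120/1771.

120/1771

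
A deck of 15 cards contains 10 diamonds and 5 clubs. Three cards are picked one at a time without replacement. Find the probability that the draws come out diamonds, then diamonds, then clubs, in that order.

Chain rule:
P = 10/15 × 9/14 × 5/13 = 450/2730 = 15/91.

15/91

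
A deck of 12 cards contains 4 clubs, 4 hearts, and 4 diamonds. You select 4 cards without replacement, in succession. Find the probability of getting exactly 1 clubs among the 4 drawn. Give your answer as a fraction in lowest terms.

One ordering (a club drawn first) has probability 4/12 × 8/11 × 7/10 × 6/9 = 1344/11880 = 56/495.
There are C(4,1) = 4 such orderings, each equally likely, so P = 4 × 56/495 = 224/495.

224/495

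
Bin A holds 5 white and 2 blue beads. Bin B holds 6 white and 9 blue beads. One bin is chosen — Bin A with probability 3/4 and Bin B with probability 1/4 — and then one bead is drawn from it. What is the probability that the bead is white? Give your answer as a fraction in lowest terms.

From Bin A: P(white) = 5/7.
From Bin B: P(white) = 6/15.
Total probability = (3/4)(5/7) + (1/4)(6/15) = 89/140.

89/140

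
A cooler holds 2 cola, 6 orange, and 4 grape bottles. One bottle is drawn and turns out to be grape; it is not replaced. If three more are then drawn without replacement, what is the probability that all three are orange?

4/33

After the first draw, 6 of the remaining 11 bottles are orange.
P = 6/11 × 5/10 × 4/9 = 120/990 = 4/33.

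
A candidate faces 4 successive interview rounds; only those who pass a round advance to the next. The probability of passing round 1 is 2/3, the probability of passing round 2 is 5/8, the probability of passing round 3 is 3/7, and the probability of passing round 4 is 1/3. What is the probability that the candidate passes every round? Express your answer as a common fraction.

5/84

Each stage is reached only if all earlier stages succeed, so
P = 2/3 × 5/8 × 3/7 × 1/3 = 30/504 = 5/84.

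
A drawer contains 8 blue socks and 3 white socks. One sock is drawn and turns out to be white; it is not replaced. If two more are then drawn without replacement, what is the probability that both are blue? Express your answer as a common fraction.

28/45

With the first sock removed, 8 blue remain out of 10.
P = 8/10 × 7/9 = 56/90 = 28/45.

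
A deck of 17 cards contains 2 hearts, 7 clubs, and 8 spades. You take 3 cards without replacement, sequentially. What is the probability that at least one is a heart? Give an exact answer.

P(no hearts) = 15/17 × 14/16 × 13/15 = 2730/4080 = 91/136.
P(at least one) = 1 − 91/136 = 45/136.

45/136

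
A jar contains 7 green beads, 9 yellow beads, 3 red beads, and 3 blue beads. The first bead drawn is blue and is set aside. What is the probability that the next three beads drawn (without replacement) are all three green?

With the first bead removed, 7 green remain out of 21.
P = 7/21 × 6/20 × 5/19 = 210/7980 = 1/38.

1/38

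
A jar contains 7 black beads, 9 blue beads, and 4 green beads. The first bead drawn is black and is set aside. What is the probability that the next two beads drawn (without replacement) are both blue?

4/19

After the first draw, 9 of the remaining 19 beads are blue.
P = 9/19 × 8/18 = 72/342 = 4/19.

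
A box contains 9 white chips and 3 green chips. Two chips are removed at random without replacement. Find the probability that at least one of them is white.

21/22

P(no white) = 3/12 × 2/11 = 6/132 = 1/22.
P(at least one) = 1 − 1/22 = 21/22.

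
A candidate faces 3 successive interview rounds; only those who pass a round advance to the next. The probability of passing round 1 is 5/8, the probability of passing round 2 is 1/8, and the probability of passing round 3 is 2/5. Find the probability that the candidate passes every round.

The events are sequential, so multiply the conditional probabilities:
P = 5/8 × 1/8 × 2/5 = 10/320 = 1/32.

1/32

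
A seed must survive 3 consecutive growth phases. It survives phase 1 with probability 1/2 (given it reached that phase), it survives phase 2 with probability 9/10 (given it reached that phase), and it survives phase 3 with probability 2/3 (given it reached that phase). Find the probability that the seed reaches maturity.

3/10

The events are sequential, so multiply the conditional probabilities:
P = 1/2 × 9/10 × 2/3 = 18/60 = 3/10.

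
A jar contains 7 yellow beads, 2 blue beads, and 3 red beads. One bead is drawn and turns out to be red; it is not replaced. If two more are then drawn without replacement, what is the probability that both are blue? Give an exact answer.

1/55

After the first draw, 2 of the remaining 11 beads are blue.
P = 2/11 × 1/10 = 2/110 = 1/55.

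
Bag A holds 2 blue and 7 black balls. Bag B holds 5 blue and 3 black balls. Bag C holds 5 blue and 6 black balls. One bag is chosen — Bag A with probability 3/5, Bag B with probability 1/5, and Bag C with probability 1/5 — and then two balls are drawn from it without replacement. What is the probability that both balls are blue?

From Bag A: P(both blue) = (2/9)(1/8) = 1/36.
From Bag B: P(both blue) = (5/8)(4/7) = 5/14.
From Bag C: P(both blue) = (5/11)(4/10) = 2/11.
Total probability = (3/5)(1/36) + (1/5)(5/14) + (1/5)(2/11) = 115/924.

115/924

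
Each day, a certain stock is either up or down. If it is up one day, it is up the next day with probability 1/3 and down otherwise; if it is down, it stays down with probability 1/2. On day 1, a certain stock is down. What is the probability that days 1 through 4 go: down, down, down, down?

1/8

Day 1 is given. For each transition, use the conditional probability from the current state:
P(down | down) = 1/2; P(down | down) = 1/2; P(down | down) = 1/2.
P = 1/2 × 1/2 × 1/2 = 1/8.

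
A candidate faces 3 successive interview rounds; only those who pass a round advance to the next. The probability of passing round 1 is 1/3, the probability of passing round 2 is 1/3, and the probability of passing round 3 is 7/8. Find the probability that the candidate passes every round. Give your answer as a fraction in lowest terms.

The events are sequential, so multiply the conditional probabilities:
P = 1/3 × 1/3 × 7/8 = 7/72.

7/72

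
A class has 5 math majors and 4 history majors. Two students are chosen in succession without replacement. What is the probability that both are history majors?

1/6

P(every draw is a history major) = 4/9 × 3/8 = 12/72 = 1/6.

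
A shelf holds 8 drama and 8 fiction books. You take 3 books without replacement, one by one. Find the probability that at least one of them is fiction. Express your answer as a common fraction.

P(no fiction) = 8/16 × 7/15 × 6/14 = 336/3360 = 1/10.
P(at least one) = 1 − 1/10 = 9/10.

9/10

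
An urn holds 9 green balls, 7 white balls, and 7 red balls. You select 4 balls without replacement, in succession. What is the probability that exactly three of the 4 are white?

One ordering (white drawn first) has probability 7/23 × 6/22 × 5/21 × 16/20 = 3360/212520 = 4/253.
There are C(4,3) = 4 such orderings, each equally likely, so P = 4 × 4/253 = 16/253.

16/253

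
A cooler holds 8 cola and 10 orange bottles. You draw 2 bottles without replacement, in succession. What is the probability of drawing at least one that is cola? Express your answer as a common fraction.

P(no cola) = 10/18 × 9/17 = 90/306 = 5/17.
P(at least one) = 1 − 5/17 = 12/17.

12/17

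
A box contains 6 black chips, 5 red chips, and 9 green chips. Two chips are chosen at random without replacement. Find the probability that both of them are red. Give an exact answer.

P = 5/20 × 4/19 = 20/380 = 1/19.

1/19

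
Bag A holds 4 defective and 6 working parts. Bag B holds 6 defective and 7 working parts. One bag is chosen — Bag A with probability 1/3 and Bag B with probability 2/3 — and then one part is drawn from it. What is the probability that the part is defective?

From Bag A: P(defective) = 4/10.
From Bag B: P(defective) = 6/13.
Total probability = (1/3)(4/10) + (2/3)(6/13) = 86/195.

86/195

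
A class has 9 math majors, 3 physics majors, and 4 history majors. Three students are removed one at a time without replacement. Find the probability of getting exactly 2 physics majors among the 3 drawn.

39/560

One ordering (physics majors drawn first) has probability 3/16 × 2/15 × 13/14 = 78/3360 = 13/560.
There are C(3,2) = 3 such orderings, each equally likely, so P = 3 × 13/560 = 39/560.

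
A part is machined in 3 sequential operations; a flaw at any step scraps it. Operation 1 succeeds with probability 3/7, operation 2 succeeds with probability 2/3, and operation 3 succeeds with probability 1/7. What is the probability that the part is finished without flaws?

2/49

Multiplying along the chain,
P = 3/7 × 2/3 × 1/7 = 6/147 = 2/49.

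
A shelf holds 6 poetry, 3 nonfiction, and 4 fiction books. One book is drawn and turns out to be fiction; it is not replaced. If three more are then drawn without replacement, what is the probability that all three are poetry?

1/11

After the first draw, 6 of the remaining 12 books are poetry.
P = 6/12 × 5/11 × 4/10 = 120/1320 = 1/11.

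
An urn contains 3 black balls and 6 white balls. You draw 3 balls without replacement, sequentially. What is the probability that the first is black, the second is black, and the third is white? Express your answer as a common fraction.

Each draw changes the counts, so multiply the conditional probabilities along the sequence:
P = 3/9 × 2/8 × 6/7 = 36/504 = 1/14.

1/14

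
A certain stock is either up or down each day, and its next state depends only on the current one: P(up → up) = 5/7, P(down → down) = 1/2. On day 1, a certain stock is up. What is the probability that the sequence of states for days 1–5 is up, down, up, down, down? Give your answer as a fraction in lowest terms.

Day 1 is given. For each transition, use the conditional probability from the current state:
P(down | up) = 2/7; P(up | down) = 1/2; P(down | up) = 2/7; P(down | down) = 1/2.
P = 2/7 × 1/2 × 2/7 × 1/2 = 4/196 = 1/49.

1/49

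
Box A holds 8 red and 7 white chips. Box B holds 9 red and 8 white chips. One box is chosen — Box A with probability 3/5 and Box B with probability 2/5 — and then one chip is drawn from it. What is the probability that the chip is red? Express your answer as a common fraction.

From Box A: P(red) = 8/15.
From Box B: P(red) = 9/17.
Total probability = (3/5)(8/15) + (2/5)(9/17) = 226/425.

226/425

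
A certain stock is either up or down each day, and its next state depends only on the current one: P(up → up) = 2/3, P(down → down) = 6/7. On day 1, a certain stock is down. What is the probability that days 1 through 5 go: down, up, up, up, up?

Day 1 is given. For each transition, use the conditional probability from the current state:
P(up | down) = 1/7; P(up | up) = 2/3; P(up | up) = 2/3; P(up | up) = 2/3.
P = 1/7 × 2/3 × 2/3 × 2/3 = 8/189.

8/189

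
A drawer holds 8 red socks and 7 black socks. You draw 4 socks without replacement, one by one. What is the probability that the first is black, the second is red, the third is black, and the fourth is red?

Chain rule:
P = 7/15 × 8/14 × 6/13 × 7/12 = 2352/32760 = 14/195.

14/195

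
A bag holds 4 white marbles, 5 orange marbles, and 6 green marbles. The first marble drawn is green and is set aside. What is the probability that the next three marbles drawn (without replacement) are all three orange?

5/182

After the first draw, 5 of the remaining 14 marbles are orange.
P = 5/14 × 4/13 × 3/12 = 60/2184 = 5/182.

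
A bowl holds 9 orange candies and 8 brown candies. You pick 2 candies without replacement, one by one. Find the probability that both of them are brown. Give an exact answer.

7/34

P = 8/17 × 7/16 = 56/272 = 7/34.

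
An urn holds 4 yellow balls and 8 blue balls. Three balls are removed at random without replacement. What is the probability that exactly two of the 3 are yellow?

One ordering (yellow drawn first) has probability 4/12 × 3/11 × 8/10 = 96/1320 = 4/55.
There are C(3,2) = 3 such orderings, each equally likely, so P = 3 × 4/55 = 12/55.

12/55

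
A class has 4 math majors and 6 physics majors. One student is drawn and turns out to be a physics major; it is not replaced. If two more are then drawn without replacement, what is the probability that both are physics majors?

5/18

With the first student removed, 5 physics majors remain out of 9.
P = 5/9 × 4/8 = 20/72 = 5/18.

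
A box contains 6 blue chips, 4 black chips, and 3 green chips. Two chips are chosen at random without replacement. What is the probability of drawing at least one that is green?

P(no green) = 10/13 × 9/12 = 90/156 = 15/26.
P(at least one) = 1 − 15/26 = 11/26.

11/26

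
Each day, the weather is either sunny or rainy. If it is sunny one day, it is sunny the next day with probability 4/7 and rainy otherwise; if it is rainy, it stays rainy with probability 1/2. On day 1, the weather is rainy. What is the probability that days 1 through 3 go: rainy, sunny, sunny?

Day 1 is given. For each transition, use the conditional probability from the current state:
P(sunny | rainy) = 1/2; P(sunny | sunny) = 4/7.
P = 1/2 × 4/7 = 4/14 = 2/7.

2/7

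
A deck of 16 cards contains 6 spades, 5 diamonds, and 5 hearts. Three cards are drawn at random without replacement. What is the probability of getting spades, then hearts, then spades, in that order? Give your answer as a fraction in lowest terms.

5/112

Multiply the probability of each draw given the previous ones:
P = 6/16 × 5/15 × 5/14 = 150/3360 = 5/112.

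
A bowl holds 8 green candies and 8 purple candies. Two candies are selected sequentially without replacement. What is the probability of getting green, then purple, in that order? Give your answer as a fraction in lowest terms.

Multiply the probability of each draw given the previous ones:
P = 8/16 × 8/15 = 64/240 = 4/15.

4/15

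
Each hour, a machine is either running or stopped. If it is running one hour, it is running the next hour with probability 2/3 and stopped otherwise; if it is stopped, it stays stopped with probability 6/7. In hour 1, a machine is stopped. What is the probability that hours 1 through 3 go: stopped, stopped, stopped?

Hour 1 is given. For each transition, use the conditional probability from the current state:
P(stopped | stopped) = 6/7; P(stopped | stopped) = 6/7.
P = 6/7 × 6/7 = 36/49.

36/49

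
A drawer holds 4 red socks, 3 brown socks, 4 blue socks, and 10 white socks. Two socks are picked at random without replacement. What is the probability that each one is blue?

P(all blue) = 4/21 × 3/20 = 12/420 = 1/35.

1/35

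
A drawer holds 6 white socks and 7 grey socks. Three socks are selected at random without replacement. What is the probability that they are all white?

10/143

P(every draw is white) = 6/13 × 5/12 × 4/11 = 120/1716 = 10/143.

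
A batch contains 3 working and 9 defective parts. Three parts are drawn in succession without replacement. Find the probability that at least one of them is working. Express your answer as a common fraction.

P(no working) = 9/12 × 8/11 × 7/10 = 504/1320 = 21/55.
P(at least one) = 1 − 21/55 = 34/55.

34/55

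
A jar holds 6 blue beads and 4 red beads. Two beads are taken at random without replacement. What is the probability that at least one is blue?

P(no blue) = 4/10 × 3/9 = 12/90 = 2/15.
P(at least one) = 1 − 2/15 = 13/15.

13/15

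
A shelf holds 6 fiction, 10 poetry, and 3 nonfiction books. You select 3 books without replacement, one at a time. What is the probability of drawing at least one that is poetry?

295/323

P(no poetry) = 9/19 × 8/18 × 7/17 = 504/5814 = 28/323.
P(at least one) = 1 − 28/323 = 295/323.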